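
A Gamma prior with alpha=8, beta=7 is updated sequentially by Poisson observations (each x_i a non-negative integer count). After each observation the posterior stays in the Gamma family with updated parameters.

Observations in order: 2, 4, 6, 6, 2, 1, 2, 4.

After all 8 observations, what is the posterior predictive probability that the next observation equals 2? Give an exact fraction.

45867452590565976293873973190784454345703125/178405961588244985132285746181186892047843328

obs 1: x=2 → posterior Gamma(10, 8)
obs 2: x=4 → posterior Gamma(14, 9)
obs 3: x=6 → posterior Gamma(20, 10)
obs 4: x=6 → posterior Gamma(26, 11)
obs 5: x=2 → posterior Gamma(28, 12)
obs 6: x=1 → posterior Gamma(29, 13)
obs 7: x=2 → posterior Gamma(31, 14)
obs 8: x=4 → posterior Gamma(35, 15)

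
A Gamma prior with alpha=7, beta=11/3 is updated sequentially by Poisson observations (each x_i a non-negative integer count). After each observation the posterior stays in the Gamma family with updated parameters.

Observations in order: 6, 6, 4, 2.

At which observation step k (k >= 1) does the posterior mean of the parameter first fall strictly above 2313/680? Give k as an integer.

k = 3

obs 1: x=6 → posterior Gamma(13, 14/3)
obs 2: x=6 → posterior Gamma(19, 17/3)
obs 3: x=4 → posterior Gamma(23, 20/3)
obs 4: x=2 → posterior Gamma(25, 23/3)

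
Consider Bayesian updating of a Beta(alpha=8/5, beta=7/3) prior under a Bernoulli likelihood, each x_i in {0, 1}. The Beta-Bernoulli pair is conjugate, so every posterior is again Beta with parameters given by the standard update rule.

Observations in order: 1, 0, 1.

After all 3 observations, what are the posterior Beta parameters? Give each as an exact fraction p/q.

obs 1: x=1 → posterior Beta(13/5, 7/3)
obs 2: x=0 → posterior Beta(13/5, 10/3)
obs 3: x=1 → posterior Beta(18/5, 10/3)

alpha=18/5, beta=10/3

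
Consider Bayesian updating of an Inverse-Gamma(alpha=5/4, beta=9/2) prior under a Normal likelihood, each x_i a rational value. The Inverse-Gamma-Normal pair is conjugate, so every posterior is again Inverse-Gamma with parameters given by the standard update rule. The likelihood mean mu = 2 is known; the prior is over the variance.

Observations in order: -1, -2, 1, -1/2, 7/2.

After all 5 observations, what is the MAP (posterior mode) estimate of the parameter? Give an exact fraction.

87/19

obs 1: x=-1 → posterior Inverse-Gamma(7/4, 9)
obs 2: x=-2 → posterior Inverse-Gamma(9/4, 17)
obs 3: x=1 → posterior Inverse-Gamma(11/4, 35/2)
obs 4: x=-1/2 → posterior Inverse-Gamma(13/4, 165/8)
obs 5: x=7/2 → posterior Inverse-Gamma(15/4, 87/4)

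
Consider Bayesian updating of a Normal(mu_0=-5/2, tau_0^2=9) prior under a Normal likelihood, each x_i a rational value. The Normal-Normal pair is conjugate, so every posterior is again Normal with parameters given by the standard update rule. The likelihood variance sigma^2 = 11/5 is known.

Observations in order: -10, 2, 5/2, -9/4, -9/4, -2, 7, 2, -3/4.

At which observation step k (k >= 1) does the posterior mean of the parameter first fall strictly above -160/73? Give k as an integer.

obs 1: x=-10 → posterior Normal(-955/112, 99/56)
obs 2: x=2 → posterior Normal(-775/202, 99/101)
obs 3: x=5/2 → posterior Normal(-275/146, 99/146)
obs 4: x=-9/4 → posterior Normal(-1505/764, 99/191)
obs 5: x=-9/4 → posterior Normal(-955/472, 99/236)
obs 6: x=-2 → posterior Normal(-1135/562, 99/281)
obs 7: x=7 → posterior Normal(-505/652, 99/326)
obs 8: x=2 → posterior Normal(-325/742, 99/371)
obs 9: x=-3/4 → posterior Normal(-785/1664, 99/416)

k = 3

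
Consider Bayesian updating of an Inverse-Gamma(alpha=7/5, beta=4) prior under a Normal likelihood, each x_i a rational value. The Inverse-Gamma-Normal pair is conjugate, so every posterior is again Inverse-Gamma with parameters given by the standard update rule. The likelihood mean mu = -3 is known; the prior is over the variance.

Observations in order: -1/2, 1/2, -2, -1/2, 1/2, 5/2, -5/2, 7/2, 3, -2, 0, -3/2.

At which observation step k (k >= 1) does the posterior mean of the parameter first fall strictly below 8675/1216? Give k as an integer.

obs 1: x=-1/2 → posterior Inverse-Gamma(19/10, 57/8)
obs 2: x=1/2 → posterior Inverse-Gamma(12/5, 53/4)
obs 3: x=-2 → posterior Inverse-Gamma(29/10, 55/4)
obs 4: x=-1/2 → posterior Inverse-Gamma(17/5, 135/8)
obs 5: x=1/2 → posterior Inverse-Gamma(39/10, 23)
obs 6: x=5/2 → posterior Inverse-Gamma(22/5, 305/8)
obs 7: x=-5/2 → posterior Inverse-Gamma(49/10, 153/4)
obs 8: x=7/2 → posterior Inverse-Gamma(27/5, 475/8)
obs 9: x=3 → posterior Inverse-Gamma(59/10, 619/8)
obs 10: x=-2 → posterior Inverse-Gamma(32/5, 623/8)
obs 11: x=0 → posterior Inverse-Gamma(69/10, 659/8)
obs 12: x=-3/2 → posterior Inverse-Gamma(37/5, 167/2)

k = 4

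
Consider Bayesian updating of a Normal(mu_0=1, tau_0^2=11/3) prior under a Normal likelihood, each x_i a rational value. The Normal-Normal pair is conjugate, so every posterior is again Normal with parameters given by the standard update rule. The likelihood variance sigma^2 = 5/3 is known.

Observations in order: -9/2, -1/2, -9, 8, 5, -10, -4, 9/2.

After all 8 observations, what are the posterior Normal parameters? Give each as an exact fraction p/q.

obs 1: x=-9/2 → posterior Normal(-89/32, 55/48)
obs 2: x=-1/2 → posterior Normal(-50/27, 55/81)
obs 3: x=-9 → posterior Normal(-149/38, 55/114)
obs 4: x=8 → posterior Normal(-61/49, 55/147)
obs 5: x=5 → posterior Normal(-1/10, 11/36)
obs 6: x=-10 → posterior Normal(-116/71, 55/213)
obs 7: x=-4 → posterior Normal(-80/41, 55/246)
obs 8: x=9/2 → posterior Normal(-221/186, 55/279)

mu_0=-221/186, tau_0^2=55/279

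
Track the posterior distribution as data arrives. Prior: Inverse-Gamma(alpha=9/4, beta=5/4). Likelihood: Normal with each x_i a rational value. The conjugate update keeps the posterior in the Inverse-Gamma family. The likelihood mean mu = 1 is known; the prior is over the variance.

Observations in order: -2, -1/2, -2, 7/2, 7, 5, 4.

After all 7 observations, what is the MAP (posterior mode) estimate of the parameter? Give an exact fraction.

20/3

obs 1: x=-2 → posterior Inverse-Gamma(11/4, 23/4)
obs 2: x=-1/2 → posterior Inverse-Gamma(13/4, 55/8)
obs 3: x=-2 → posterior Inverse-Gamma(15/4, 91/8)
obs 4: x=7/2 → posterior Inverse-Gamma(17/4, 29/2)
obs 5: x=7 → posterior Inverse-Gamma(19/4, 65/2)
obs 6: x=5 → posterior Inverse-Gamma(21/4, 81/2)
obs 7: x=4 → posterior Inverse-Gamma(23/4, 45)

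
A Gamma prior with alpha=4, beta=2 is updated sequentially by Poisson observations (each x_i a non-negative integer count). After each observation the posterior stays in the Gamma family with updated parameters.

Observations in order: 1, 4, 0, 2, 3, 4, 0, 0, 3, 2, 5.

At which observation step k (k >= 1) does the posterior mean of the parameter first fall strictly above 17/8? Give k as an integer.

obs 1: x=1 → posterior Gamma(5, 3)
obs 2: x=4 → posterior Gamma(9, 4)
obs 3: x=0 → posterior Gamma(9, 5)
obs 4: x=2 → posterior Gamma(11, 6)
obs 5: x=3 → posterior Gamma(14, 7)
obs 6: x=4 → posterior Gamma(18, 8)
obs 7: x=0 → posterior Gamma(18, 9)
obs 8: x=0 → posterior Gamma(18, 10)
obs 9: x=3 → posterior Gamma(21, 11)
obs 10: x=2 → posterior Gamma(23, 12)
obs 11: x=5 → posterior Gamma(28, 13)

k = 2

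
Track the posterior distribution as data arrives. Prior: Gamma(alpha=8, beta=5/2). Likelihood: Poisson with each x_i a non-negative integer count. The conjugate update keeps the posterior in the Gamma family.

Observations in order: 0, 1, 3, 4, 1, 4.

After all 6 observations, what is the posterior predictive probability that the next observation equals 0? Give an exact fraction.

obs 1: x=0 → posterior Gamma(8, 7/2)
obs 2: x=1 → posterior Gamma(9, 9/2)
obs 3: x=3 → posterior Gamma(12, 11/2)
obs 4: x=4 → posterior Gamma(16, 13/2)
obs 5: x=1 → posterior Gamma(17, 15/2)
obs 6: x=4 → posterior Gamma(21, 17/2)

69091933913008732880827217/714209495693373205673756419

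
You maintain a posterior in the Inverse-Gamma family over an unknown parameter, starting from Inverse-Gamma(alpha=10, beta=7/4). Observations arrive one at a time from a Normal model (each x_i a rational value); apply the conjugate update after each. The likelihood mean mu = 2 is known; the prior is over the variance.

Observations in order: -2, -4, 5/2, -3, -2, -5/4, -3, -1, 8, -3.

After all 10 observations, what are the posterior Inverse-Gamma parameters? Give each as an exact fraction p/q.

obs 1: x=-2 → posterior Inverse-Gamma(21/2, 39/4)
obs 2: x=-4 → posterior Inverse-Gamma(11, 111/4)
obs 3: x=5/2 → posterior Inverse-Gamma(23/2, 223/8)
obs 4: x=-3 → posterior Inverse-Gamma(12, 323/8)
obs 5: x=-2 → posterior Inverse-Gamma(25/2, 387/8)
obs 6: x=-5/4 → posterior Inverse-Gamma(13, 1717/32)
obs 7: x=-3 → posterior Inverse-Gamma(27/2, 2117/32)
obs 8: x=-1 → posterior Inverse-Gamma(14, 2261/32)
obs 9: x=8 → posterior Inverse-Gamma(29/2, 2837/32)
obs 10: x=-3 → posterior Inverse-Gamma(15, 3237/32)

alpha=15, beta=3237/32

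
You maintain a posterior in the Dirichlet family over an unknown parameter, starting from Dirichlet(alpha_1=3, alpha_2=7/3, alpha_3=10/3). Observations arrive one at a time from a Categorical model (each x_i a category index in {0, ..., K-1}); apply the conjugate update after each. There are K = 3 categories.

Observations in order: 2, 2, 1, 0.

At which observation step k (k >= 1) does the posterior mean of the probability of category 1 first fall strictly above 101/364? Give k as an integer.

k = 3

obs 1: x=2 → posterior Dirichlet(3, 7/3, 13/3)
obs 2: x=2 → posterior Dirichlet(3, 7/3, 16/3)
obs 3: x=1 → posterior Dirichlet(3, 10/3, 16/3)
obs 4: x=0 → posterior Dirichlet(4, 10/3, 16/3)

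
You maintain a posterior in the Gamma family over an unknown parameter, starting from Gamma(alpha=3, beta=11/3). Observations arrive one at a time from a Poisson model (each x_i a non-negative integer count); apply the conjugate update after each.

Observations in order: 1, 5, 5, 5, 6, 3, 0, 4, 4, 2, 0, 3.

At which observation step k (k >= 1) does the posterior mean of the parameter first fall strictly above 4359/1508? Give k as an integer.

k = 6

obs 1: x=1 → posterior Gamma(4, 14/3)
obs 2: x=5 → posterior Gamma(9, 17/3)
obs 3: x=5 → posterior Gamma(14, 20/3)
obs 4: x=5 → posterior Gamma(19, 23/3)
obs 5: x=6 → posterior Gamma(25, 26/3)
obs 6: x=3 → posterior Gamma(28, 29/3)
obs 7: x=0 → posterior Gamma(28, 32/3)
obs 8: x=4 → posterior Gamma(32, 35/3)
obs 9: x=4 → posterior Gamma(36, 38/3)
obs 10: x=2 → posterior Gamma(38, 41/3)
obs 11: x=0 → posterior Gamma(38, 44/3)
obs 12: x=3 → posterior Gamma(41, 47/3)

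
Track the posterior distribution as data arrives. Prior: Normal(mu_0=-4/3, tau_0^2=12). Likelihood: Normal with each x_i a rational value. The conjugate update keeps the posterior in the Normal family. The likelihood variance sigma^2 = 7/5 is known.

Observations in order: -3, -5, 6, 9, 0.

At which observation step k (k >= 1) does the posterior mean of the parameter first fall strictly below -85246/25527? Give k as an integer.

obs 1: x=-3 → posterior Normal(-568/201, 84/67)
obs 2: x=-5 → posterior Normal(-1468/381, 84/127)
obs 3: x=6 → posterior Normal(-388/561, 84/187)
obs 4: x=9 → posterior Normal(1232/741, 84/247)
obs 5: x=0 → posterior Normal(1232/921, 84/307)

k = 2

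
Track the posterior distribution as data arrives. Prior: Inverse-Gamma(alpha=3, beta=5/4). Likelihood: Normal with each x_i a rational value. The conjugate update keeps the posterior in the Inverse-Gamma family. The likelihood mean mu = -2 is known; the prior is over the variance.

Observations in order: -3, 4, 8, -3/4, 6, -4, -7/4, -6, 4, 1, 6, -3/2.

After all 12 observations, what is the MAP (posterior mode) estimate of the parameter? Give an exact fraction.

obs 1: x=-3 → posterior Inverse-Gamma(7/2, 7/4)
obs 2: x=4 → posterior Inverse-Gamma(4, 79/4)
obs 3: x=8 → posterior Inverse-Gamma(9/2, 279/4)
obs 4: x=-3/4 → posterior Inverse-Gamma(5, 2257/32)
obs 5: x=6 → posterior Inverse-Gamma(11/2, 3281/32)
obs 6: x=-4 → posterior Inverse-Gamma(6, 3345/32)
obs 7: x=-7/4 → posterior Inverse-Gamma(13/2, 1673/16)
obs 8: x=-6 → posterior Inverse-Gamma(7, 1801/16)
obs 9: x=4 → posterior Inverse-Gamma(15/2, 2089/16)
obs 10: x=1 → posterior Inverse-Gamma(8, 2161/16)
obs 11: x=6 → posterior Inverse-Gamma(17/2, 2673/16)
obs 12: x=-3/2 → posterior Inverse-Gamma(9, 2675/16)

535/32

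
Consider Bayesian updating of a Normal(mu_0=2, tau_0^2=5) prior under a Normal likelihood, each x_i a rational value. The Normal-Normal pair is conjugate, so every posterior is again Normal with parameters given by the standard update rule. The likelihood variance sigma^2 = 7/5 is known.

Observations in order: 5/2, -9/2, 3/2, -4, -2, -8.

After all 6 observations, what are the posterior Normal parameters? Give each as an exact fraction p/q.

obs 1: x=5/2 → posterior Normal(153/64, 35/32)
obs 2: x=-9/2 → posterior Normal(-12/19, 35/57)
obs 3: x=3/2 → posterior Normal(3/164, 35/82)
obs 4: x=-4 → posterior Normal(-197/214, 35/107)
obs 5: x=-2 → posterior Normal(-9/8, 35/132)
obs 6: x=-8 → posterior Normal(-697/314, 35/157)

mu_0=-697/314, tau_0^2=35/157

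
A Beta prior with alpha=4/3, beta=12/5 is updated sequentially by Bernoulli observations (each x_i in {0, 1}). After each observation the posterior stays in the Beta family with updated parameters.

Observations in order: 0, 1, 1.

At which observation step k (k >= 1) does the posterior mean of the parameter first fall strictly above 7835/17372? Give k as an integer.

k = 3

obs 1: x=0 → posterior Beta(4/3, 17/5)
obs 2: x=1 → posterior Beta(7/3, 17/5)
obs 3: x=1 → posterior Beta(10/3, 17/5)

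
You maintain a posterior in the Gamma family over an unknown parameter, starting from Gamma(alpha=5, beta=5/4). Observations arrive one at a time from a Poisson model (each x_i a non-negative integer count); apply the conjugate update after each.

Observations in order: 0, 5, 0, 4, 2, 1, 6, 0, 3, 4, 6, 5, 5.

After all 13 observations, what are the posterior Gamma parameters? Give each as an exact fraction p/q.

obs 1: x=0 → posterior Gamma(5, 9/4)
obs 2: x=5 → posterior Gamma(10, 13/4)
obs 3: x=0 → posterior Gamma(10, 17/4)
obs 4: x=4 → posterior Gamma(14, 21/4)
obs 5: x=2 → posterior Gamma(16, 25/4)
obs 6: x=1 → posterior Gamma(17, 29/4)
obs 7: x=6 → posterior Gamma(23, 33/4)
obs 8: x=0 → posterior Gamma(23, 37/4)
obs 9: x=3 → posterior Gamma(26, 41/4)
obs 10: x=4 → posterior Gamma(30, 45/4)
obs 11: x=6 → posterior Gamma(36, 49/4)
obs 12: x=5 → posterior Gamma(41, 53/4)
obs 13: x=5 → posterior Gamma(46, 57/4)

alpha=46, beta=57/4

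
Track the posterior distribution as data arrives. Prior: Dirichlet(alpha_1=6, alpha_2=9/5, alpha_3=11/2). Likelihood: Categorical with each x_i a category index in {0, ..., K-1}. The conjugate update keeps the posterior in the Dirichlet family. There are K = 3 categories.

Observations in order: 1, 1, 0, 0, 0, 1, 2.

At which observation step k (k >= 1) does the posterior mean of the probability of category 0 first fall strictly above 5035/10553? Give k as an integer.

obs 1: x=1 → posterior Dirichlet(6, 14/5, 11/2)
obs 2: x=1 → posterior Dirichlet(6, 19/5, 11/2)
obs 3: x=0 → posterior Dirichlet(7, 19/5, 11/2)
obs 4: x=0 → posterior Dirichlet(8, 19/5, 11/2)
obs 5: x=0 → posterior Dirichlet(9, 19/5, 11/2)
obs 6: x=1 → posterior Dirichlet(9, 24/5, 11/2)
obs 7: x=2 → posterior Dirichlet(9, 24/5, 13/2)

k = 5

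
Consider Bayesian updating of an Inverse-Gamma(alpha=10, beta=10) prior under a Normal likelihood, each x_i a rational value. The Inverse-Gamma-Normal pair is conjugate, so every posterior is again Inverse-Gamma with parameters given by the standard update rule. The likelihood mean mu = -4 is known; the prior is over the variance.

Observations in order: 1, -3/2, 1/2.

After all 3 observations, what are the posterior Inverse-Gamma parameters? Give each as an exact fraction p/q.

obs 1: x=1 → posterior Inverse-Gamma(21/2, 45/2)
obs 2: x=-3/2 → posterior Inverse-Gamma(11, 205/8)
obs 3: x=1/2 → posterior Inverse-Gamma(23/2, 143/4)

alpha=23/2, beta=143/4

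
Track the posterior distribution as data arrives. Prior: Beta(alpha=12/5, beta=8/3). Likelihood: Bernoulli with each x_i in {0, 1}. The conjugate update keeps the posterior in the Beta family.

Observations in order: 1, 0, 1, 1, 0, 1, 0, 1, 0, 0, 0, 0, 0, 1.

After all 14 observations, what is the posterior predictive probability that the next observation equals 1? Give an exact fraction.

obs 1: x=1 → posterior Beta(17/5, 8/3)
obs 2: x=0 → posterior Beta(17/5, 11/3)
obs 3: x=1 → posterior Beta(22/5, 11/3)
obs 4: x=1 → posterior Beta(27/5, 11/3)
obs 5: x=0 → posterior Beta(27/5, 14/3)
obs 6: x=1 → posterior Beta(32/5, 14/3)
obs 7: x=0 → posterior Beta(32/5, 17/3)
obs 8: x=1 → posterior Beta(37/5, 17/3)
obs 9: x=0 → posterior Beta(37/5, 20/3)
obs 10: x=0 → posterior Beta(37/5, 23/3)
obs 11: x=0 → posterior Beta(37/5, 26/3)
obs 12: x=0 → posterior Beta(37/5, 29/3)
obs 13: x=0 → posterior Beta(37/5, 32/3)
obs 14: x=1 → posterior Beta(42/5, 32/3)

63/143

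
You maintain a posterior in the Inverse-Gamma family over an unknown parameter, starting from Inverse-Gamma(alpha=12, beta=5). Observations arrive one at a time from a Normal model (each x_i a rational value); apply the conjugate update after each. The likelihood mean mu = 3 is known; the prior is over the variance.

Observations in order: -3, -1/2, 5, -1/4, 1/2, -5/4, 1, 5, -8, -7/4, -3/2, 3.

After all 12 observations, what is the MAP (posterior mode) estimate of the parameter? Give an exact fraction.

4303/608

obs 1: x=-3 → posterior Inverse-Gamma(25/2, 23)
obs 2: x=-1/2 → posterior Inverse-Gamma(13, 233/8)
obs 3: x=5 → posterior Inverse-Gamma(27/2, 249/8)
obs 4: x=-1/4 → posterior Inverse-Gamma(14, 1165/32)
obs 5: x=1/2 → posterior Inverse-Gamma(29/2, 1265/32)
obs 6: x=-5/4 → posterior Inverse-Gamma(15, 777/16)
obs 7: x=1 → posterior Inverse-Gamma(31/2, 809/16)
obs 8: x=5 → posterior Inverse-Gamma(16, 841/16)
obs 9: x=-8 → posterior Inverse-Gamma(33/2, 1809/16)
obs 10: x=-7/4 → posterior Inverse-Gamma(17, 3979/32)
obs 11: x=-3/2 → posterior Inverse-Gamma(35/2, 4303/32)
obs 12: x=3 → posterior Inverse-Gamma(18, 4303/32)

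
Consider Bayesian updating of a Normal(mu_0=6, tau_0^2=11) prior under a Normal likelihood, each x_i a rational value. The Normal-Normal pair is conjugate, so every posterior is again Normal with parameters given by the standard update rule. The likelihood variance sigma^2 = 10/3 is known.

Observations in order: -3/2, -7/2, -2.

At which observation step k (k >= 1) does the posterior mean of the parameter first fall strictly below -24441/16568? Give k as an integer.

obs 1: x=-3/2 → posterior Normal(21/86, 110/43)
obs 2: x=-7/2 → posterior Normal(-105/76, 55/38)
obs 3: x=-2 → posterior Normal(-171/109, 110/109)

k = 3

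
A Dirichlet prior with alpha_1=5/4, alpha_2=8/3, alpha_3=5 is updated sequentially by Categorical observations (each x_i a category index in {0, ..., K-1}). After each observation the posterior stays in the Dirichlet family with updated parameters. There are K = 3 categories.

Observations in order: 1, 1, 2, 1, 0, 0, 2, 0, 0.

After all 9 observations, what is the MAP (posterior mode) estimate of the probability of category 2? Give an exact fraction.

72/179

obs 1: x=1 → posterior Dirichlet(5/4, 11/3, 5)
obs 2: x=1 → posterior Dirichlet(5/4, 14/3, 5)
obs 3: x=2 → posterior Dirichlet(5/4, 14/3, 6)
obs 4: x=1 → posterior Dirichlet(5/4, 17/3, 6)
obs 5: x=0 → posterior Dirichlet(9/4, 17/3, 6)
obs 6: x=0 → posterior Dirichlet(13/4, 17/3, 6)
obs 7: x=2 → posterior Dirichlet(13/4, 17/3, 7)
obs 8: x=0 → posterior Dirichlet(17/4, 17/3, 7)
obs 9: x=0 → posterior Dirichlet(21/4, 17/3, 7)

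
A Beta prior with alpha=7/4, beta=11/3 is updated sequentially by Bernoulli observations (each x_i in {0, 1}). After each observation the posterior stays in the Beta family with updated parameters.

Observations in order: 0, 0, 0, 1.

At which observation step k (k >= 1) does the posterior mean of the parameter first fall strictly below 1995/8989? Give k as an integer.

obs 1: x=0 → posterior Beta(7/4, 14/3)
obs 2: x=0 → posterior Beta(7/4, 17/3)
obs 3: x=0 → posterior Beta(7/4, 20/3)
obs 4: x=1 → posterior Beta(11/4, 20/3)

k = 3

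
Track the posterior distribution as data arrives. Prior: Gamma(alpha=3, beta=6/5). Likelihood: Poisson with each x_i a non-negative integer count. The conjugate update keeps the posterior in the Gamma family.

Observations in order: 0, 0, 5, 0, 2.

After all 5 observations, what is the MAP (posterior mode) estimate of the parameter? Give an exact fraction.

obs 1: x=0 → posterior Gamma(3, 11/5)
obs 2: x=0 → posterior Gamma(3, 16/5)
obs 3: x=5 → posterior Gamma(8, 21/5)
obs 4: x=0 → posterior Gamma(8, 26/5)
obs 5: x=2 → posterior Gamma(10, 31/5)

45/31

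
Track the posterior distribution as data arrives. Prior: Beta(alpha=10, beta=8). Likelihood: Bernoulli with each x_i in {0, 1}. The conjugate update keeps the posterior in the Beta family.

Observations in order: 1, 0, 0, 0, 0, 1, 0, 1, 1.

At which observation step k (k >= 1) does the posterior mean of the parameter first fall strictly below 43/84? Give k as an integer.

k = 4

obs 1: x=1 → posterior Beta(11, 8)
obs 2: x=0 → posterior Beta(11, 9)
obs 3: x=0 → posterior Beta(11, 10)
obs 4: x=0 → posterior Beta(11, 11)
obs 5: x=0 → posterior Beta(11, 12)
obs 6: x=1 → posterior Beta(12, 12)
obs 7: x=0 → posterior Beta(12, 13)
obs 8: x=1 → posterior Beta(13, 13)
obs 9: x=1 → posterior Beta(14, 13)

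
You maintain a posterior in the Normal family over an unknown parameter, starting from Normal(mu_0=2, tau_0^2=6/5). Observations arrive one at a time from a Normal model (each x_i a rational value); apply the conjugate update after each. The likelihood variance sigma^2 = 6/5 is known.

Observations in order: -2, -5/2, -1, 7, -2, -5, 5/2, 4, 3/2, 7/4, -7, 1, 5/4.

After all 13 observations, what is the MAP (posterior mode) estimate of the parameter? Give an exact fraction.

3/28

obs 1: x=-2 → posterior Normal(0, 3/5)
obs 2: x=-5/2 → posterior Normal(-5/6, 2/5)
obs 3: x=-1 → posterior Normal(-7/8, 3/10)
obs 4: x=7 → posterior Normal(7/10, 6/25)
obs 5: x=-2 → posterior Normal(1/4, 1/5)
obs 6: x=-5 → posterior Normal(-1/2, 6/35)
obs 7: x=5/2 → posterior Normal(-1/8, 3/20)
obs 8: x=4 → posterior Normal(1/3, 2/15)
obs 9: x=3/2 → posterior Normal(9/20, 3/25)
obs 10: x=7/4 → posterior Normal(25/44, 6/55)
obs 11: x=-7 → posterior Normal(-1/16, 1/10)
obs 12: x=1 → posterior Normal(1/52, 6/65)
obs 13: x=5/4 → posterior Normal(3/28, 3/35)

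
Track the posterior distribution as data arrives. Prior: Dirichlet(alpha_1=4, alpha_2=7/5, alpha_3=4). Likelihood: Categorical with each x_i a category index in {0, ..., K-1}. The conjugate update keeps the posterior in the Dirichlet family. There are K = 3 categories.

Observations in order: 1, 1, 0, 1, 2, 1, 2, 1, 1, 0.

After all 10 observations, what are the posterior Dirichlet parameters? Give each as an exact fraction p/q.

obs 1: x=1 → posterior Dirichlet(4, 12/5, 4)
obs 2: x=1 → posterior Dirichlet(4, 17/5, 4)
obs 3: x=0 → posterior Dirichlet(5, 17/5, 4)
obs 4: x=1 → posterior Dirichlet(5, 22/5, 4)
obs 5: x=2 → posterior Dirichlet(5, 22/5, 5)
obs 6: x=1 → posterior Dirichlet(5, 27/5, 5)
obs 7: x=2 → posterior Dirichlet(5, 27/5, 6)
obs 8: x=1 → posterior Dirichlet(5, 32/5, 6)
obs 9: x=1 → posterior Dirichlet(5, 37/5, 6)
obs 10: x=0 → posterior Dirichlet(6, 37/5, 6)

alpha_1=6, alpha_2=37/5, alpha_3=6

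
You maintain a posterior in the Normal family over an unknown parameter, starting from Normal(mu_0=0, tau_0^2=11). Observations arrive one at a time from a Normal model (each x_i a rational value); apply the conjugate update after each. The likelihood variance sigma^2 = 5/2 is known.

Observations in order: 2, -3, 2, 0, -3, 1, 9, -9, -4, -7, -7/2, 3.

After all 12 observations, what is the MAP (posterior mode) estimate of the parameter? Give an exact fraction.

-275/269

obs 1: x=2 → posterior Normal(44/27, 55/27)
obs 2: x=-3 → posterior Normal(-22/49, 55/49)
obs 3: x=2 → posterior Normal(22/71, 55/71)
obs 4: x=0 → posterior Normal(22/93, 55/93)
obs 5: x=-3 → posterior Normal(-44/115, 11/23)
obs 6: x=1 → posterior Normal(-22/137, 55/137)
obs 7: x=9 → posterior Normal(176/159, 55/159)
obs 8: x=-9 → posterior Normal(-22/181, 55/181)
obs 9: x=-4 → posterior Normal(-110/203, 55/203)
obs 10: x=-7 → posterior Normal(-88/75, 11/45)
obs 11: x=-7/2 → posterior Normal(-341/247, 55/247)
obs 12: x=3 → posterior Normal(-275/269, 55/269)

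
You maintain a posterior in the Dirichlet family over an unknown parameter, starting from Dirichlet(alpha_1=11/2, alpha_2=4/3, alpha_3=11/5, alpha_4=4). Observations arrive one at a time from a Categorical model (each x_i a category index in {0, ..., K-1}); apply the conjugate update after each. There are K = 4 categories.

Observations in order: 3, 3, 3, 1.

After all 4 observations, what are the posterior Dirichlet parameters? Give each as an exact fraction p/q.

obs 1: x=3 → posterior Dirichlet(11/2, 4/3, 11/5, 5)
obs 2: x=3 → posterior Dirichlet(11/2, 4/3, 11/5, 6)
obs 3: x=3 → posterior Dirichlet(11/2, 4/3, 11/5, 7)
obs 4: x=1 → posterior Dirichlet(11/2, 7/3, 11/5, 7)

alpha_1=11/2, alpha_2=7/3, alpha_3=11/5, alpha_4=7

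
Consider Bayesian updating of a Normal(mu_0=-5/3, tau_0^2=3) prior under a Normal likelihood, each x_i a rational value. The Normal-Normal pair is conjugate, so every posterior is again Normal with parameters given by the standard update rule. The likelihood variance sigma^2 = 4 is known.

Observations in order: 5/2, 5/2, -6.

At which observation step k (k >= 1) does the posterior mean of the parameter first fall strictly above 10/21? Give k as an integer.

obs 1: x=5/2 → posterior Normal(5/42, 12/7)
obs 2: x=5/2 → posterior Normal(5/6, 6/5)
obs 3: x=-6 → posterior Normal(-29/39, 12/13)

k = 2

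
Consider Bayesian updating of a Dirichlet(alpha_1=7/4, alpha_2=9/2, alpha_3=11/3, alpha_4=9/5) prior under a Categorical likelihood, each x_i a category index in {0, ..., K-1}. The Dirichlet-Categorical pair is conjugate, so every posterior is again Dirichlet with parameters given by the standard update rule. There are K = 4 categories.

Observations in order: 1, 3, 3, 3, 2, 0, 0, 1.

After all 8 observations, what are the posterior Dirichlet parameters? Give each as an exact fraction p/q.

obs 1: x=1 → posterior Dirichlet(7/4, 11/2, 11/3, 9/5)
obs 2: x=3 → posterior Dirichlet(7/4, 11/2, 11/3, 14/5)
obs 3: x=3 → posterior Dirichlet(7/4, 11/2, 11/3, 19/5)
obs 4: x=3 → posterior Dirichlet(7/4, 11/2, 11/3, 24/5)
obs 5: x=2 → posterior Dirichlet(7/4, 11/2, 14/3, 24/5)
obs 6: x=0 → posterior Dirichlet(11/4, 11/2, 14/3, 24/5)
obs 7: x=0 → posterior Dirichlet(15/4, 11/2, 14/3, 24/5)
obs 8: x=1 → posterior Dirichlet(15/4, 13/2, 14/3, 24/5)

alpha_1=15/4, alpha_2=13/2, alpha_3=14/3, alpha_4=24/5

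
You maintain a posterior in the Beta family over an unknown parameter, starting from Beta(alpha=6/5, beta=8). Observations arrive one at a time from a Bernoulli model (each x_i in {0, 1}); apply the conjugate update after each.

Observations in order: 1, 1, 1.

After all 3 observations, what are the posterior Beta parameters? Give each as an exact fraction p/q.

alpha=21/5, beta=8

obs 1: x=1 → posterior Beta(11/5, 8)
obs 2: x=1 → posterior Beta(16/5, 8)
obs 3: x=1 → posterior Beta(21/5, 8)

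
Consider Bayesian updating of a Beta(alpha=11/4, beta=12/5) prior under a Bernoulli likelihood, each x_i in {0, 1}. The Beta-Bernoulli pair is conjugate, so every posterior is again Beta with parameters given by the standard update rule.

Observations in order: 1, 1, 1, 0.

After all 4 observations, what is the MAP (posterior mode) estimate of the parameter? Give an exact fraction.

obs 1: x=1 → posterior Beta(15/4, 12/5)
obs 2: x=1 → posterior Beta(19/4, 12/5)
obs 3: x=1 → posterior Beta(23/4, 12/5)
obs 4: x=0 → posterior Beta(23/4, 17/5)

95/143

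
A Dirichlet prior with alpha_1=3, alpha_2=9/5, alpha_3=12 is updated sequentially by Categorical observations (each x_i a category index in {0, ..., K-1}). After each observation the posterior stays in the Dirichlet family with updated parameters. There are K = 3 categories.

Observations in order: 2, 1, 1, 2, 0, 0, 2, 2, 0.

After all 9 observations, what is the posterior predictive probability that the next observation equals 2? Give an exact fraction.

obs 1: x=2 → posterior Dirichlet(3, 9/5, 13)
obs 2: x=1 → posterior Dirichlet(3, 14/5, 13)
obs 3: x=1 → posterior Dirichlet(3, 19/5, 13)
obs 4: x=2 → posterior Dirichlet(3, 19/5, 14)
obs 5: x=0 → posterior Dirichlet(4, 19/5, 14)
obs 6: x=0 → posterior Dirichlet(5, 19/5, 14)
obs 7: x=2 → posterior Dirichlet(5, 19/5, 15)
obs 8: x=2 → posterior Dirichlet(5, 19/5, 16)
obs 9: x=0 → posterior Dirichlet(6, 19/5, 16)

80/129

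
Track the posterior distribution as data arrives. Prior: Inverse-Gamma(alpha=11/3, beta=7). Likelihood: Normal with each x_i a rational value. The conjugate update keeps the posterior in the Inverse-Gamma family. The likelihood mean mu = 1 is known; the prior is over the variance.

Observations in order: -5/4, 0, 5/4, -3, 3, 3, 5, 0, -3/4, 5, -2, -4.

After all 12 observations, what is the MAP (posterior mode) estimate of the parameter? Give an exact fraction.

5481/1024

obs 1: x=-5/4 → posterior Inverse-Gamma(25/6, 305/32)
obs 2: x=0 → posterior Inverse-Gamma(14/3, 321/32)
obs 3: x=5/4 → posterior Inverse-Gamma(31/6, 161/16)
obs 4: x=-3 → posterior Inverse-Gamma(17/3, 289/16)
obs 5: x=3 → posterior Inverse-Gamma(37/6, 321/16)
obs 6: x=3 → posterior Inverse-Gamma(20/3, 353/16)
obs 7: x=5 → posterior Inverse-Gamma(43/6, 481/16)
obs 8: x=0 → posterior Inverse-Gamma(23/3, 489/16)
obs 9: x=-3/4 → posterior Inverse-Gamma(49/6, 1027/32)
obs 10: x=5 → posterior Inverse-Gamma(26/3, 1283/32)
obs 11: x=-2 → posterior Inverse-Gamma(55/6, 1427/32)
obs 12: x=-4 → posterior Inverse-Gamma(29/3, 1827/32)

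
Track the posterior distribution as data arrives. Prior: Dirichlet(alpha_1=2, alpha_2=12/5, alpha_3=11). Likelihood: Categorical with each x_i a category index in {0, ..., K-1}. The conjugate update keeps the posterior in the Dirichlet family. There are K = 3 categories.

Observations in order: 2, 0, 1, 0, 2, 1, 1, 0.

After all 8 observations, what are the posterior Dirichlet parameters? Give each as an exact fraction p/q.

alpha_1=5, alpha_2=27/5, alpha_3=13

obs 1: x=2 → posterior Dirichlet(2, 12/5, 12)
obs 2: x=0 → posterior Dirichlet(3, 12/5, 12)
obs 3: x=1 → posterior Dirichlet(3, 17/5, 12)
obs 4: x=0 → posterior Dirichlet(4, 17/5, 12)
obs 5: x=2 → posterior Dirichlet(4, 17/5, 13)
obs 6: x=1 → posterior Dirichlet(4, 22/5, 13)
obs 7: x=1 → posterior Dirichlet(4, 27/5, 13)
obs 8: x=0 → posterior Dirichlet(5, 27/5, 13)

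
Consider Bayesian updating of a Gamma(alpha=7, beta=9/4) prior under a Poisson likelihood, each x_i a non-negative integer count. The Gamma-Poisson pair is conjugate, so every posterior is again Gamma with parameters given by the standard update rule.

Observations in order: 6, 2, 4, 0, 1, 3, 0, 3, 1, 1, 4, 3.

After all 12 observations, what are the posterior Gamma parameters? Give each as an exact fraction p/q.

alpha=35, beta=57/4

obs 1: x=6 → posterior Gamma(13, 13/4)
obs 2: x=2 → posterior Gamma(15, 17/4)
obs 3: x=4 → posterior Gamma(19, 21/4)
obs 4: x=0 → posterior Gamma(19, 25/4)
obs 5: x=1 → posterior Gamma(20, 29/4)
obs 6: x=3 → posterior Gamma(23, 33/4)
obs 7: x=0 → posterior Gamma(23, 37/4)
obs 8: x=3 → posterior Gamma(26, 41/4)
obs 9: x=1 → posterior Gamma(27, 45/4)
obs 10: x=1 → posterior Gamma(28, 49/4)
obs 11: x=4 → posterior Gamma(32, 53/4)
obs 12: x=3 → posterior Gamma(35, 57/4)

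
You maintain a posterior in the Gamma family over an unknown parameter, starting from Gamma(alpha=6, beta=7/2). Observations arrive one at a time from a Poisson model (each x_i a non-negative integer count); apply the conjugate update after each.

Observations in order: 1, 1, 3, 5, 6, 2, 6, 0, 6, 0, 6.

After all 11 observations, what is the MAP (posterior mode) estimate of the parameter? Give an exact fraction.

obs 1: x=1 → posterior Gamma(7, 9/2)
obs 2: x=1 → posterior Gamma(8, 11/2)
obs 3: x=3 → posterior Gamma(11, 13/2)
obs 4: x=5 → posterior Gamma(16, 15/2)
obs 5: x=6 → posterior Gamma(22, 17/2)
obs 6: x=2 → posterior Gamma(24, 19/2)
obs 7: x=6 → posterior Gamma(30, 21/2)
obs 8: x=0 → posterior Gamma(30, 23/2)
obs 9: x=6 → posterior Gamma(36, 25/2)
obs 10: x=0 → posterior Gamma(36, 27/2)
obs 11: x=6 → posterior Gamma(42, 29/2)

82/29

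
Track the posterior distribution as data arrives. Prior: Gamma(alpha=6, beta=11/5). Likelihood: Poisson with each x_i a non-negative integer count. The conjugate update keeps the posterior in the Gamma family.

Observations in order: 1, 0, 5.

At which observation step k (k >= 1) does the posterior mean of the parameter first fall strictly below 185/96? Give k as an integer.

k = 2

obs 1: x=1 → posterior Gamma(7, 16/5)
obs 2: x=0 → posterior Gamma(7, 21/5)
obs 3: x=5 → posterior Gamma(12, 26/5)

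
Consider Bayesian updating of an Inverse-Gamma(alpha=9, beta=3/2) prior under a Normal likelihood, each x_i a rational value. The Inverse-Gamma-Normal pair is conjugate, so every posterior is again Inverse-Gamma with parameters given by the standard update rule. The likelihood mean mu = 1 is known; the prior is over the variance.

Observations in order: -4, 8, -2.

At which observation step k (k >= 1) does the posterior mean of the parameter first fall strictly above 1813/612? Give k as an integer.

k = 2

obs 1: x=-4 → posterior Inverse-Gamma(19/2, 14)
obs 2: x=8 → posterior Inverse-Gamma(10, 77/2)
obs 3: x=-2 → posterior Inverse-Gamma(21/2, 43)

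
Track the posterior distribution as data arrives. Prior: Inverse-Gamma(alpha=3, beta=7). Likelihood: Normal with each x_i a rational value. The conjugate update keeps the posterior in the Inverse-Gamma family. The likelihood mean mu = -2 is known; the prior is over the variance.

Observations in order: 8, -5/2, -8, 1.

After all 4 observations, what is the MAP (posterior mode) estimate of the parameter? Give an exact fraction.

637/48

obs 1: x=8 → posterior Inverse-Gamma(7/2, 57)
obs 2: x=-5/2 → posterior Inverse-Gamma(4, 457/8)
obs 3: x=-8 → posterior Inverse-Gamma(9/2, 601/8)
obs 4: x=1 → posterior Inverse-Gamma(5, 637/8)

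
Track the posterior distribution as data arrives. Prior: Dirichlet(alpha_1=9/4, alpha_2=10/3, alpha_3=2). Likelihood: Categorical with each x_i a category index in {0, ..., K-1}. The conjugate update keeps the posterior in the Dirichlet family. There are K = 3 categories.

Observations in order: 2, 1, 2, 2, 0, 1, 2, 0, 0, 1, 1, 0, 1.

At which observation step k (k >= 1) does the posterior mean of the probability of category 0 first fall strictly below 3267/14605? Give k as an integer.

obs 1: x=2 → posterior Dirichlet(9/4, 10/3, 3)
obs 2: x=1 → posterior Dirichlet(9/4, 13/3, 3)
obs 3: x=2 → posterior Dirichlet(9/4, 13/3, 4)
obs 4: x=2 → posterior Dirichlet(9/4, 13/3, 5)
obs 5: x=0 → posterior Dirichlet(13/4, 13/3, 5)
obs 6: x=1 → posterior Dirichlet(13/4, 16/3, 5)
obs 7: x=2 → posterior Dirichlet(13/4, 16/3, 6)
obs 8: x=0 → posterior Dirichlet(17/4, 16/3, 6)
obs 9: x=0 → posterior Dirichlet(21/4, 16/3, 6)
obs 10: x=1 → posterior Dirichlet(21/4, 19/3, 6)
obs 11: x=1 → posterior Dirichlet(21/4, 22/3, 6)
obs 12: x=0 → posterior Dirichlet(25/4, 22/3, 6)
obs 13: x=1 → posterior Dirichlet(25/4, 25/3, 6)

k = 3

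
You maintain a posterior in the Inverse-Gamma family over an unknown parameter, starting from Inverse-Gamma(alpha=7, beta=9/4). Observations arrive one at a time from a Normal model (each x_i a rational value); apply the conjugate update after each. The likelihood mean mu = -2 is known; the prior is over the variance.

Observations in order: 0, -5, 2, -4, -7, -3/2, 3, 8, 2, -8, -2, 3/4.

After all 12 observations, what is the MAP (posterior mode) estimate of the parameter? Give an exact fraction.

obs 1: x=0 → posterior Inverse-Gamma(15/2, 17/4)
obs 2: x=-5 → posterior Inverse-Gamma(8, 35/4)
obs 3: x=2 → posterior Inverse-Gamma(17/2, 67/4)
obs 4: x=-4 → posterior Inverse-Gamma(9, 75/4)
obs 5: x=-7 → posterior Inverse-Gamma(19/2, 125/4)
obs 6: x=-3/2 → posterior Inverse-Gamma(10, 251/8)
obs 7: x=3 → posterior Inverse-Gamma(21/2, 351/8)
obs 8: x=8 → posterior Inverse-Gamma(11, 751/8)
obs 9: x=2 → posterior Inverse-Gamma(23/2, 815/8)
obs 10: x=-8 → posterior Inverse-Gamma(12, 959/8)
obs 11: x=-2 → posterior Inverse-Gamma(25/2, 959/8)
obs 12: x=3/4 → posterior Inverse-Gamma(13, 3957/32)

3957/448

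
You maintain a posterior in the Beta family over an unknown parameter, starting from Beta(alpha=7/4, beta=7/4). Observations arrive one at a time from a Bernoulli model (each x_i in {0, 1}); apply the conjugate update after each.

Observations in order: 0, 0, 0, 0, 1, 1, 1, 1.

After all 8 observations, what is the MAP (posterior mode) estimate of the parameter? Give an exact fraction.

obs 1: x=0 → posterior Beta(7/4, 11/4)
obs 2: x=0 → posterior Beta(7/4, 15/4)
obs 3: x=0 → posterior Beta(7/4, 19/4)
obs 4: x=0 → posterior Beta(7/4, 23/4)
obs 5: x=1 → posterior Beta(11/4, 23/4)
obs 6: x=1 → posterior Beta(15/4, 23/4)
obs 7: x=1 → posterior Beta(19/4, 23/4)
obs 8: x=1 → posterior Beta(23/4, 23/4)

1/2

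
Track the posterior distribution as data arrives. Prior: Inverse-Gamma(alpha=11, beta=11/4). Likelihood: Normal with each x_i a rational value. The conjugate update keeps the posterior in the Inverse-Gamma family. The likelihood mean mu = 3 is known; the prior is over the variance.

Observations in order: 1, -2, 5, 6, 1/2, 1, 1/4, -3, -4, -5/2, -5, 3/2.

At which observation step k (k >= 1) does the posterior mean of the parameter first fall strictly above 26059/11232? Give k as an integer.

obs 1: x=1 → posterior Inverse-Gamma(23/2, 19/4)
obs 2: x=-2 → posterior Inverse-Gamma(12, 69/4)
obs 3: x=5 → posterior Inverse-Gamma(25/2, 77/4)
obs 4: x=6 → posterior Inverse-Gamma(13, 95/4)
obs 5: x=1/2 → posterior Inverse-Gamma(27/2, 215/8)
obs 6: x=1 → posterior Inverse-Gamma(14, 231/8)
obs 7: x=1/4 → posterior Inverse-Gamma(29/2, 1045/32)
obs 8: x=-3 → posterior Inverse-Gamma(15, 1621/32)
obs 9: x=-4 → posterior Inverse-Gamma(31/2, 2405/32)
obs 10: x=-5/2 → posterior Inverse-Gamma(16, 2889/32)
obs 11: x=-5 → posterior Inverse-Gamma(33/2, 3913/32)
obs 12: x=3/2 → posterior Inverse-Gamma(17, 3949/32)

k = 7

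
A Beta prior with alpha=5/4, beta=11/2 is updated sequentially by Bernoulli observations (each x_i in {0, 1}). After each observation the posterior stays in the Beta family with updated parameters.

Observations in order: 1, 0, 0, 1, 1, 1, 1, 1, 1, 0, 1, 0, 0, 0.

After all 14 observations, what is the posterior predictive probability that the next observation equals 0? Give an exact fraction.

46/83

obs 1: x=1 → posterior Beta(9/4, 11/2)
obs 2: x=0 → posterior Beta(9/4, 13/2)
obs 3: x=0 → posterior Beta(9/4, 15/2)
obs 4: x=1 → posterior Beta(13/4, 15/2)
obs 5: x=1 → posterior Beta(17/4, 15/2)
obs 6: x=1 → posterior Beta(21/4, 15/2)
obs 7: x=1 → posterior Beta(25/4, 15/2)
obs 8: x=1 → posterior Beta(29/4, 15/2)
obs 9: x=1 → posterior Beta(33/4, 15/2)
obs 10: x=0 → posterior Beta(33/4, 17/2)
obs 11: x=1 → posterior Beta(37/4, 17/2)
obs 12: x=0 → posterior Beta(37/4, 19/2)
obs 13: x=0 → posterior Beta(37/4, 21/2)
obs 14: x=0 → posterior Beta(37/4, 23/2)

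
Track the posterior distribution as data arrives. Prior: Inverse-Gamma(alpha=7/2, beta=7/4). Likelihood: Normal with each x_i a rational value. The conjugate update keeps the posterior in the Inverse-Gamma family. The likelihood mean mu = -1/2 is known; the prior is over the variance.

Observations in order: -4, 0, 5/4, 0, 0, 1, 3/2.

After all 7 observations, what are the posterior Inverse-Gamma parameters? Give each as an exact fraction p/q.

obs 1: x=-4 → posterior Inverse-Gamma(4, 63/8)
obs 2: x=0 → posterior Inverse-Gamma(9/2, 8)
obs 3: x=5/4 → posterior Inverse-Gamma(5, 305/32)
obs 4: x=0 → posterior Inverse-Gamma(11/2, 309/32)
obs 5: x=0 → posterior Inverse-Gamma(6, 313/32)
obs 6: x=1 → posterior Inverse-Gamma(13/2, 349/32)
obs 7: x=3/2 → posterior Inverse-Gamma(7, 413/32)

alpha=7, beta=413/32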